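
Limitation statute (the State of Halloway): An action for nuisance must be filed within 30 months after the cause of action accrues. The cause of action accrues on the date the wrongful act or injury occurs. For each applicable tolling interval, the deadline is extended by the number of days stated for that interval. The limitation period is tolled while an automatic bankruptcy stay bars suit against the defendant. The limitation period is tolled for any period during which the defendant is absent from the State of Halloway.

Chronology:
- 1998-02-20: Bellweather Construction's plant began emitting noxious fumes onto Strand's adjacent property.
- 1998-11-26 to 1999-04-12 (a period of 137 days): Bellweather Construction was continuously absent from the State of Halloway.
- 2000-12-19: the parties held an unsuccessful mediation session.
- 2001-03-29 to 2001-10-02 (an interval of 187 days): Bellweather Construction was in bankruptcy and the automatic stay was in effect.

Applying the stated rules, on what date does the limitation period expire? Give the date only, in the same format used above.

The claim accrued on 1998-02-20, when the wrongful act occurred.
30 months from 1998-02-20 is 2000-08-20.
The defendant's absence from the jurisdiction from 1998-11-26 to 1999-04-12 tolled the period for 137 days, extending the deadline to 2001-01-04.
The automatic bankruptcy stay starting 2001-03-29 came too late — the period had run on 2001-01-04 — and so does not extend the deadline.
The other events in the timeline have no effect on the limitation period under the stated rules.

2001-01-04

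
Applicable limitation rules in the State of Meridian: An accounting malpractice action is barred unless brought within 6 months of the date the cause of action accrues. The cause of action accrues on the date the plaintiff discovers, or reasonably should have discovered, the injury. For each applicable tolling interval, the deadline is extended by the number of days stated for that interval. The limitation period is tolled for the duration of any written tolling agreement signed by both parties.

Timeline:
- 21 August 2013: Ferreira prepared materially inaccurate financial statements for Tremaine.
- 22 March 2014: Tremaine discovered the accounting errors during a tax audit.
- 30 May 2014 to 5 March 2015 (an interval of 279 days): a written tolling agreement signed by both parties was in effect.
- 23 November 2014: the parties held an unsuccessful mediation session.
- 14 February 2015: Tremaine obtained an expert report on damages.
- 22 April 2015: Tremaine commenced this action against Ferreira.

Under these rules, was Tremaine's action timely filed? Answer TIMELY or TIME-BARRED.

Accrual is tied to discovery, so the period began on 22 March 2014 rather than on 21 August 2013 when the act occurred.
6 months from 22 March 2014 is 22 September 2014.
The period was tolled for 279 days by the written tolling agreement (30 May 2014 to 5 March 2015), pushing the deadline to 28 June 2015.
The other events in the timeline have no effect on the limitation period under the stated rules.
The 22 April 2015 filing precedes the 28 June 2015 deadline; the claim is timely.

TIMELY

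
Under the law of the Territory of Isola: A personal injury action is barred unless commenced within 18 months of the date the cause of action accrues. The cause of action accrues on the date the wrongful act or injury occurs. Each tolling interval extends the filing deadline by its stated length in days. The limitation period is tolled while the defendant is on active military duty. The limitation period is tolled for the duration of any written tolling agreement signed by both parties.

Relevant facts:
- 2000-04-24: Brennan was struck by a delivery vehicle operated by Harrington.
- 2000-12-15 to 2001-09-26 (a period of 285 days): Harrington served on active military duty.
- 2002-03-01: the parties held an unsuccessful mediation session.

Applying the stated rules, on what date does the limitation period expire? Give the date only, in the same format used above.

2002-08-05

The limitation period began to run on 2000-04-24.
The untolled deadline — 18 months after 2000-04-24 — is 2001-10-24.
The defendant's active military service from 2000-12-15 to 2001-09-26 tolled the period for 285 days, extending the deadline to 2002-08-05.
Nothing else in the chronology tolls or restarts the period.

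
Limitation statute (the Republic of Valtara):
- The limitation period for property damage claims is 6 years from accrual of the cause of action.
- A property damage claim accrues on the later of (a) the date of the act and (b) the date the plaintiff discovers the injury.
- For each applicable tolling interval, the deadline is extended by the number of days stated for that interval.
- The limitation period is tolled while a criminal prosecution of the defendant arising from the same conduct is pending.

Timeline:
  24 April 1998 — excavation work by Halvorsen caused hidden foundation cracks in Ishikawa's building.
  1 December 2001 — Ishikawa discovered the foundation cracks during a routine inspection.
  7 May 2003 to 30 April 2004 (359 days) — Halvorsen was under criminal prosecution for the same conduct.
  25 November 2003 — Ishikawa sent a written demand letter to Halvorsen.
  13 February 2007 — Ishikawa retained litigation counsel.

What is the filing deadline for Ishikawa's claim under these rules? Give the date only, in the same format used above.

Taking the later of the act (24 April 1998) and discovery (1 December 2001), the claim accrued on 1 December 2001.
Adding the 6 years base period to 1 December 2001 gives a deadline of 1 December 2007, before any tolling.
The period was tolled for 359 days by the pending criminal prosecution (7 May 2003 to 30 April 2004), pushing the deadline to 24 November 2008.
None of the other events listed affects the running of the period under the stated rules.

24 November 2008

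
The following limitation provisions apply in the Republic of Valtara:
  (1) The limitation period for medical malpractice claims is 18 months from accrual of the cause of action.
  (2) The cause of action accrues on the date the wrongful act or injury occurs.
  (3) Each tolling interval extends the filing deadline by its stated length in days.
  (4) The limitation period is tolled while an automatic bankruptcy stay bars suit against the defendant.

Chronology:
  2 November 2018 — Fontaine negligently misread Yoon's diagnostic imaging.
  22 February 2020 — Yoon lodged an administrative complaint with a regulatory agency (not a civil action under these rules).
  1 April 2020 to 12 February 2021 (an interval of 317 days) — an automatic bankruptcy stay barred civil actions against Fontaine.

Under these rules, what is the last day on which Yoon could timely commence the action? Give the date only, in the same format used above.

The claim accrued on 2 November 2018, when the wrongful act occurred.
Adding the 18 months base period to 2 November 2018 gives a deadline of 2 May 2020, before any tolling.
The period was tolled for 317 days by the automatic bankruptcy stay (1 April 2020 to 12 February 2021), pushing the deadline to 15 March 2021.
Nothing else in the chronology tolls or restarts the period.

15 March 2021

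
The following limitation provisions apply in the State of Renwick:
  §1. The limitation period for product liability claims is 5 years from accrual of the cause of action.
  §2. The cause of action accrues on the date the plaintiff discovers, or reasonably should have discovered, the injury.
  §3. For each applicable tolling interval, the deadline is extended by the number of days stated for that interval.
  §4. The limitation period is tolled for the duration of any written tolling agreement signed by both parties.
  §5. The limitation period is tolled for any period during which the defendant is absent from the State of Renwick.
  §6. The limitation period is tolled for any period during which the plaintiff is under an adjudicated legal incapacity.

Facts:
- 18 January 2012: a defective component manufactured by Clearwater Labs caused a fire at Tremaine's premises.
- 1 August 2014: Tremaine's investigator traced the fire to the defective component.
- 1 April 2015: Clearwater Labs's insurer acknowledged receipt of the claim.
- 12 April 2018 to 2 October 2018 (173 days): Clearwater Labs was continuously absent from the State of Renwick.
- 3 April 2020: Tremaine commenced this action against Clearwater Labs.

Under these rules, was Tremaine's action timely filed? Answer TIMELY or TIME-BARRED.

TIME-BARRED

The claim did not accrue until Tremaine discovered the injury on 1 August 2014; the 18 January 2012 act date does not start the clock under the stated rule.
The untolled deadline — 5 years after 1 August 2014 — is 1 August 2019.
Because the defendant's absence from the jurisdiction ran from 12 April 2018 to 2 October 2018, the deadline is extended by 173 days to 21 January 2020.
None of the other events listed affects the running of the period under the stated rules.
Filing on 3 April 2020 missed the 21 January 2020 deadline — the action is time-barred.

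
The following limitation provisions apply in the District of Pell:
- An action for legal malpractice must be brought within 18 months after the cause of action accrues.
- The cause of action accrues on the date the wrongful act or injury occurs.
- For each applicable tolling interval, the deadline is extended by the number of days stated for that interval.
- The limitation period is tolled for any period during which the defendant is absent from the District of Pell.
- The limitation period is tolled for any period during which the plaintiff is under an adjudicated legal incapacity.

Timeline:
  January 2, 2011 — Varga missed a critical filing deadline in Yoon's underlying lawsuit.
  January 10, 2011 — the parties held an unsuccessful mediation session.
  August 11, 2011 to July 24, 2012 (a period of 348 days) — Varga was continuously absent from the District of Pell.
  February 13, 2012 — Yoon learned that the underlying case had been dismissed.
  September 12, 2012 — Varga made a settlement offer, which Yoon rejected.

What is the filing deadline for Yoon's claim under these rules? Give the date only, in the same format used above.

The claim accrued on January 2, 2011, when the wrongful act occurred; under the stated occurrence rule the February 13, 2012 discovery does not delay accrual.
Adding the 18 months base period to January 2, 2011 gives a deadline of July 2, 2012, before any tolling.
Because the defendant's absence from the jurisdiction ran from August 11, 2011 to July 24, 2012, the deadline is extended by 348 days to June 15, 2013.
Nothing else in the chronology tolls or restarts the period.

June 15, 2013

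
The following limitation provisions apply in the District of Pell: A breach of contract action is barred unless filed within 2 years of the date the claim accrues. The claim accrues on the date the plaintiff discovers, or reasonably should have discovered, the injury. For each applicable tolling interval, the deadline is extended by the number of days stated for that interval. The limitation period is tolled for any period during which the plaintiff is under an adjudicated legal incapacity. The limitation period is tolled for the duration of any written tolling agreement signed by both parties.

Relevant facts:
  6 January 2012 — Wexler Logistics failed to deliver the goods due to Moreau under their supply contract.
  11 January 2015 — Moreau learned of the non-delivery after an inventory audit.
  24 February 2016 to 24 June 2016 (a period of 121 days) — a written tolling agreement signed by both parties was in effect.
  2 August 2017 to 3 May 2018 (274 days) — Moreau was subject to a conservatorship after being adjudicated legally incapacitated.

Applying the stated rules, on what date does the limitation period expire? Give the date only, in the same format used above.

12 May 2017

The claim did not accrue until Moreau discovered the injury on 11 January 2015; the 6 January 2012 act date does not start the clock under the stated rule.
2 years from 11 January 2015 is 11 January 2017.
Because the written tolling agreement ran from 24 February 2016 to 24 June 2016, the deadline is extended by 121 days to 12 May 2017.
The plaintiff's legal incapacity starting 2 August 2017 came too late — the period had run on 12 May 2017 — and so does not extend the deadline.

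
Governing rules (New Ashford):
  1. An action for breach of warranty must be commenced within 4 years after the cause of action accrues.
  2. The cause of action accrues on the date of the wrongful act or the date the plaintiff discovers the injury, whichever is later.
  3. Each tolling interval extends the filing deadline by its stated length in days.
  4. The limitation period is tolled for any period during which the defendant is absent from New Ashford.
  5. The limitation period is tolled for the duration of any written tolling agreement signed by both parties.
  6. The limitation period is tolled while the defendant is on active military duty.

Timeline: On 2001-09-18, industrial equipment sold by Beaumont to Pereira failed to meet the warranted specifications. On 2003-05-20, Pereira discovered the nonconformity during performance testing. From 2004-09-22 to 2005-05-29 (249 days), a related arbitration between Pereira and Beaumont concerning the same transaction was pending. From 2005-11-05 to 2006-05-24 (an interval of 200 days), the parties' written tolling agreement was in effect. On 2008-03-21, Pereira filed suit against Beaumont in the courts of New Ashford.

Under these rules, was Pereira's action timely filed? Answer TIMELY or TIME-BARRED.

TIME-BARRED

Taking the later of the act (2001-09-18) and discovery (2003-05-20), the claim accrued on 2003-05-20.
The untolled deadline — 4 years after 2003-05-20 — is 2007-05-20.
Because the written tolling agreement ran from 2005-11-05 to 2006-05-24, the deadline is extended by 200 days to 2007-12-06.
The pending related arbitration from 2004-09-22 to 2005-05-29 does not toll the period, because no stated rule makes a pending arbitration a tolling event.
Filing on 2008-03-21 missed the 2007-12-06 deadline — the action is time-barred.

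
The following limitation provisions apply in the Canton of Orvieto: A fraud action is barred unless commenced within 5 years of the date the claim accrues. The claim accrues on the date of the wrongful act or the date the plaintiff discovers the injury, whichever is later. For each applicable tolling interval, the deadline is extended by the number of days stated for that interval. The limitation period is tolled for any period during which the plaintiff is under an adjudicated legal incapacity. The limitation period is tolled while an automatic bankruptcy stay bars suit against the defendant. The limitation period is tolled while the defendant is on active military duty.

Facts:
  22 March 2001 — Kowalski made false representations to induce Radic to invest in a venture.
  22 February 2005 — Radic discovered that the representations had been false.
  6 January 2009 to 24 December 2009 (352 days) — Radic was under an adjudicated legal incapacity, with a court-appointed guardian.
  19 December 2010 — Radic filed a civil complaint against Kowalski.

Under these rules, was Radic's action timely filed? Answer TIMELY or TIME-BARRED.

TIMELY

Because discovery on 22 February 2005 post-dates the 22 March 2001 act, accrual under the later-of rule falls on 22 February 2005.
The untolled deadline — 5 years after 22 February 2005 — is 22 February 2010.
The plaintiff's legal incapacity from 6 January 2009 to 24 December 2009 tolled the period for 352 days, extending the deadline to 9 February 2011.
Filing on 19 December 2010 beat the 9 February 2011 deadline — the action is timely.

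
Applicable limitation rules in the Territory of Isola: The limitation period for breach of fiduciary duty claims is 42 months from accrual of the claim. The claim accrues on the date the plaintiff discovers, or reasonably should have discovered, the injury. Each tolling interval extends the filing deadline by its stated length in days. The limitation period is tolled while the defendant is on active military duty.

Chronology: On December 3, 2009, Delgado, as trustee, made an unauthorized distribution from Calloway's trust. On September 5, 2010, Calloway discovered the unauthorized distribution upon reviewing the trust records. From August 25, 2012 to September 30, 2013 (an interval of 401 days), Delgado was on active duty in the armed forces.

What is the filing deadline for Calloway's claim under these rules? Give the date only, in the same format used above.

April 10, 2015

Under the discovery rule, the claim accrued on September 5, 2010, when Calloway discovered the injury — not on the December 3, 2009 date of the underlying act.
42 months from September 5, 2010 is March 5, 2014.
The defendant's active military service from August 25, 2012 to September 30, 2013 tolled the period for 401 days, extending the deadline to April 10, 2015.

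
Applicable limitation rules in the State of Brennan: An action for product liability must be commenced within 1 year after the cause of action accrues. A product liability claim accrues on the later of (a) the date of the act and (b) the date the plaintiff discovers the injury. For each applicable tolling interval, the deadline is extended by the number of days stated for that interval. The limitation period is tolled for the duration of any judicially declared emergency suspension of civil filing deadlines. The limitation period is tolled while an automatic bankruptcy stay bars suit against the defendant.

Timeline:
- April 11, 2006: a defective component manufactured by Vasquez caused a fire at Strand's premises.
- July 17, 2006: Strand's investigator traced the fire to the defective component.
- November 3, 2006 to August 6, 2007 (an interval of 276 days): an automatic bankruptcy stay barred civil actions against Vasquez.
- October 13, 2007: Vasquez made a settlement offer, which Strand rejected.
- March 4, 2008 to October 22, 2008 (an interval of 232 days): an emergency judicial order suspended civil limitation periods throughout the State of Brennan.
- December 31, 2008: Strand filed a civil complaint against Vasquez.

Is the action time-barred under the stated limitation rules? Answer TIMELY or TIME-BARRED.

TIME-BARRED

Taking the later of the act (April 11, 2006) and discovery (July 17, 2006), the claim accrued on July 17, 2006.
Adding the 1 year base period to July 17, 2006 gives a deadline of July 17, 2007, before any tolling.
The automatic bankruptcy stay from November 3, 2006 to August 6, 2007 tolled the period for 276 days, extending the deadline to April 18, 2008.
The emergency suspension of filing deadlines from March 4, 2008 to October 22, 2008 tolled the period for 232 days, extending the deadline to December 6, 2008.
Nothing else in the chronology tolls or restarts the period.
The December 31, 2008 filing falls after the December 6, 2008 deadline; the claim is time-barred.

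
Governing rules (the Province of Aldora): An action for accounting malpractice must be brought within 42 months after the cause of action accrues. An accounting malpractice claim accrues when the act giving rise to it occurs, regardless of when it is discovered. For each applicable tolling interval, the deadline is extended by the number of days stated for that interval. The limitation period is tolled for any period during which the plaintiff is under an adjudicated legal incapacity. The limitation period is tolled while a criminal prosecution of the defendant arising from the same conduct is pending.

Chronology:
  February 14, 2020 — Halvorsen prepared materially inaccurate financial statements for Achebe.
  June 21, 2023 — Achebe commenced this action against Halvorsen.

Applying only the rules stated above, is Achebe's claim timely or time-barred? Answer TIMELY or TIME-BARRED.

TIMELY

The cause of action accrued on February 14, 2020, the date of the act.
The untolled deadline — 42 months after February 14, 2020 — is August 14, 2023.
The June 21, 2023 filing precedes the August 14, 2023 deadline; the claim is timely.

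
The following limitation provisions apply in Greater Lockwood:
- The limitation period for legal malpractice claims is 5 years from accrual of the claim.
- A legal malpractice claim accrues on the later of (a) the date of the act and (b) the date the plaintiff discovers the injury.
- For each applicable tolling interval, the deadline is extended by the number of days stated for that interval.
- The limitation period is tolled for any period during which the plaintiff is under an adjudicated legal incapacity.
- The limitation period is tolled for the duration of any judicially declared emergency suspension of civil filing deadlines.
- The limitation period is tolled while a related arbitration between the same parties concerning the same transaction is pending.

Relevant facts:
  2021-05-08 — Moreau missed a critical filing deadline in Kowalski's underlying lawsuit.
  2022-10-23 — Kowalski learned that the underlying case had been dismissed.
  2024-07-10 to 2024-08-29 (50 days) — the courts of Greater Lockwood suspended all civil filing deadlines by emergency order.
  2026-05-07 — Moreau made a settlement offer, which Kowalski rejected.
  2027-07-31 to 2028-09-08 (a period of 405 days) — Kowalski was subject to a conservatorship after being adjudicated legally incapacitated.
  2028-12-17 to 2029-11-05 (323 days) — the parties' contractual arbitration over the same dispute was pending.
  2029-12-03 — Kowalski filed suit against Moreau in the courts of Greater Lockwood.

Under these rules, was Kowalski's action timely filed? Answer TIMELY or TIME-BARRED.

The claim accrued on 2022-10-23 — the later of the 2021-05-08 act and the 2022-10-23 discovery.
Adding the 5 years base period to 2022-10-23 gives a deadline of 2027-10-23, before any tolling.
The period was tolled for 50 days by the emergency suspension of filing deadlines (2024-07-10 to 2024-08-29), pushing the deadline to 2027-12-12.
The period was tolled for 405 days by the plaintiff's legal incapacity (2027-07-31 to 2028-09-08), pushing the deadline to 2029-01-20.
Because the pending related arbitration ran from 2028-12-17 to 2029-11-05, the deadline is extended by 323 days to 2029-12-09.
None of the other events listed affects the running of the period under the stated rules.
Kowalski filed on 2029-12-03, before the 2029-12-09 deadline, so the action is timely.

TIMELY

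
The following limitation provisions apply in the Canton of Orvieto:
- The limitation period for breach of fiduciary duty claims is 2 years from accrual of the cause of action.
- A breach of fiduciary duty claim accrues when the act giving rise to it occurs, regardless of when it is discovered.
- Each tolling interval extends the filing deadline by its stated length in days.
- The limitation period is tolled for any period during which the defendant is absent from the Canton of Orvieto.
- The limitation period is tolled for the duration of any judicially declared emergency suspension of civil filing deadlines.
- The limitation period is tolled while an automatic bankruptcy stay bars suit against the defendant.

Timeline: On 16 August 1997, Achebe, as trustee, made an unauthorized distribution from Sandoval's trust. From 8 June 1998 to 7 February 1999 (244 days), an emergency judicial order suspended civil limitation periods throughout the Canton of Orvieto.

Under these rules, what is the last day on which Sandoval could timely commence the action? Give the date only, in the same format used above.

The cause of action accrued on 16 August 1997, the date of the act.
Adding the 2 years base period to 16 August 1997 gives a deadline of 16 August 1999, before any tolling.
Because the emergency suspension of filing deadlines ran from 8 June 1998 to 7 February 1999, the deadline is extended by 244 days to 16 April 2000.

16 April 2000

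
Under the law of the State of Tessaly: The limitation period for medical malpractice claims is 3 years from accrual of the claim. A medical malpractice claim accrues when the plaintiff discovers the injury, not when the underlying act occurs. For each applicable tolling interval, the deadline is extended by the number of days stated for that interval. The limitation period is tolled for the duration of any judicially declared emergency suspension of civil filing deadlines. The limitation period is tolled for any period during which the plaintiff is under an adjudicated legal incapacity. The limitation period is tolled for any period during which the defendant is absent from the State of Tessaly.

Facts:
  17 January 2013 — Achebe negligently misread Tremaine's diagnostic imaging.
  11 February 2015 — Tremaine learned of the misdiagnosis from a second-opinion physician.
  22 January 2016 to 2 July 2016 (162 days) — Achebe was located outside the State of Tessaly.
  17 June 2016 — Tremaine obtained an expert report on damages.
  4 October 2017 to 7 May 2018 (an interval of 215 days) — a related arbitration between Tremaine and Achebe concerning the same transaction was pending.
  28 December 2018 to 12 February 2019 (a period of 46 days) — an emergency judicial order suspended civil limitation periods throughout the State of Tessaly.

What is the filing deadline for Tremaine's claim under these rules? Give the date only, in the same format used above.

23 July 2018

The claim did not accrue until Tremaine discovered the injury on 11 February 2015; the 17 January 2013 act date does not start the clock under the stated rule.
Adding the 3 years base period to 11 February 2015 gives a deadline of 11 February 2018, before any tolling.
The defendant's absence from the jurisdiction from 22 January 2016 to 2 July 2016 tolled the period for 162 days, extending the deadline to 23 July 2018.
The emergency suspension of filing deadlines from 28 December 2018 to 12 February 2019 began after the period had already run on 23 July 2018, so it has no tolling effect.
No stated provision tolls the period for a pending arbitration, so the interval from 4 October 2017 to 7 May 2018 has no effect on the deadline.
None of the other events listed affects the running of the period under the stated rules.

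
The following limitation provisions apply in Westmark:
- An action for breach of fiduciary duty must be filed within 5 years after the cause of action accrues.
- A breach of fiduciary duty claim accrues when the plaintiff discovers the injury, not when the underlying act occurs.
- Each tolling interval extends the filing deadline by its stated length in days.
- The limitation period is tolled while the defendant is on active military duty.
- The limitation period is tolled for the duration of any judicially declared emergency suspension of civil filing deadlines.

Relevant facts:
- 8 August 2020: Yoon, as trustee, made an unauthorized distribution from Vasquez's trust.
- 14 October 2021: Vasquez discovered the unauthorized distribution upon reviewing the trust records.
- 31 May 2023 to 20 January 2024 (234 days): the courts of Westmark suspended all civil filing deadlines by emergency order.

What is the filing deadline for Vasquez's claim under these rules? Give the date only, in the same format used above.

5 June 2027

The claim did not accrue until Vasquez discovered the injury on 14 October 2021; the 8 August 2020 act date does not start the clock under the stated rule.
Adding the 5 years base period to 14 October 2021 gives a deadline of 14 October 2026, before any tolling.
Because the emergency suspension of filing deadlines ran from 31 May 2023 to 20 January 2024, the deadline is extended by 234 days to 5 June 2027.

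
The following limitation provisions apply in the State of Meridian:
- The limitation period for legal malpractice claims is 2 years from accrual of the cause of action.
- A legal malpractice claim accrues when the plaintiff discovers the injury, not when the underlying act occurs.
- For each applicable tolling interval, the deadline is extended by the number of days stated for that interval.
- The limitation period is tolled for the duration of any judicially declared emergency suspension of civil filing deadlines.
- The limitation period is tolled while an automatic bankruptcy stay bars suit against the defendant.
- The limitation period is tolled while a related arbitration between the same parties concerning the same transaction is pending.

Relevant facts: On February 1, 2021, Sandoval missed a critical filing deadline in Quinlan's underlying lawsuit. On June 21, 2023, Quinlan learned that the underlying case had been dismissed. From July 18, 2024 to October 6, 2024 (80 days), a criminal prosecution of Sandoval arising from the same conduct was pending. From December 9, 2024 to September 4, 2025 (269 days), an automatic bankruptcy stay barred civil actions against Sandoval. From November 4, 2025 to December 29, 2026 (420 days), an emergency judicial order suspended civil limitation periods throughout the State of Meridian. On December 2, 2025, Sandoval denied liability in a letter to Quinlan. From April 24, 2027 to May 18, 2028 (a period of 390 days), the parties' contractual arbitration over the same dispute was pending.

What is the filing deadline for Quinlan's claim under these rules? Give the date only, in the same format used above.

June 4, 2028

Accrual is tied to discovery, so the period began on June 21, 2023 rather than on February 1, 2021 when the act occurred.
2 years from June 21, 2023 is June 21, 2025.
Because the automatic bankruptcy stay ran from December 9, 2024 to September 4, 2025, the deadline is extended by 269 days to March 17, 2026.
Because the emergency suspension of filing deadlines ran from November 4, 2025 to December 29, 2026, the deadline is extended by 420 days to May 11, 2027.
The period was tolled for 390 days by the pending related arbitration (April 24, 2027 to May 18, 2028), pushing the deadline to June 4, 2028.
The pending criminal prosecution from July 18, 2024 to October 6, 2024 does not toll the period, because no stated rule makes a criminal prosecution a tolling event.
None of the other events listed affects the running of the period under the stated rules.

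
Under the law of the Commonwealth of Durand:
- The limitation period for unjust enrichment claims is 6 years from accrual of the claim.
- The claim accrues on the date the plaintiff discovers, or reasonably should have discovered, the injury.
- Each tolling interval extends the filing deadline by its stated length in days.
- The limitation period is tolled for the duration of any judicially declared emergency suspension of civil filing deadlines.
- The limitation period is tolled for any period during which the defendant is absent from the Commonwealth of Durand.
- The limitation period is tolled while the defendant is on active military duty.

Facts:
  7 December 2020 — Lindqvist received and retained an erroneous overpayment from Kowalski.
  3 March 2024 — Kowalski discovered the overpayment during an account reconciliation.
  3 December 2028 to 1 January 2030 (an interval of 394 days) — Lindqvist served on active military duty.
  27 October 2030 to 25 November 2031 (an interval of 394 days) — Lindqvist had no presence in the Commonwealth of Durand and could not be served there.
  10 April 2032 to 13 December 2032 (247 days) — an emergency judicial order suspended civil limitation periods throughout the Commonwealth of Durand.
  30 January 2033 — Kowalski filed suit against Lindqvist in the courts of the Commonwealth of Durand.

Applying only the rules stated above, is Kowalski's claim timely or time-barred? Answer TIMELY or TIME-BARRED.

TIME-BARRED

Under the discovery rule, the claim accrued on 3 March 2024, when Kowalski discovered the injury — not on the 7 December 2020 date of the underlying act.
The untolled deadline — 6 years after 3 March 2024 — is 3 March 2030.
The defendant's active military service from 3 December 2028 to 1 January 2030 tolled the period for 394 days, extending the deadline to 1 April 2031.
Because the defendant's absence from the jurisdiction ran from 27 October 2030 to 25 November 2031, the deadline is extended by 394 days to 29 April 2032.
The emergency suspension of filing deadlines from 10 April 2032 to 13 December 2032 tolled the period for 247 days, extending the deadline to 1 January 2033.
The 30 January 2033 filing falls after the 1 January 2033 deadline; the claim is time-barred.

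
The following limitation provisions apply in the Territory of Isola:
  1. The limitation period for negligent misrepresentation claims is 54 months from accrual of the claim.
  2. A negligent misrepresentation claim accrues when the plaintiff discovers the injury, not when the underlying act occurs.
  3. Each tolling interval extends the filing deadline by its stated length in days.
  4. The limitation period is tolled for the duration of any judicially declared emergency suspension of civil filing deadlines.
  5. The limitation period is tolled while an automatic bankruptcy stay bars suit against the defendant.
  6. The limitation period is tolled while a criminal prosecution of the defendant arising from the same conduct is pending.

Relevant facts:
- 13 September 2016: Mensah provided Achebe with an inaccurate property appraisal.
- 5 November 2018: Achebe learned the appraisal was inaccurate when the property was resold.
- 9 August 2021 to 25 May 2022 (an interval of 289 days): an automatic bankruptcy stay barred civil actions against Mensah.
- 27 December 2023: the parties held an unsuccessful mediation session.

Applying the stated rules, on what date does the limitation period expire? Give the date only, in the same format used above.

18 February 2024

Accrual is tied to discovery, so the period began on 5 November 2018 rather than on 13 September 2016 when the act occurred.
Adding the 54 months base period to 5 November 2018 gives a deadline of 5 May 2023, before any tolling.
The automatic bankruptcy stay from 9 August 2021 to 25 May 2022 tolled the period for 289 days, extending the deadline to 18 February 2024.
Nothing else in the chronology tolls or restarts the period.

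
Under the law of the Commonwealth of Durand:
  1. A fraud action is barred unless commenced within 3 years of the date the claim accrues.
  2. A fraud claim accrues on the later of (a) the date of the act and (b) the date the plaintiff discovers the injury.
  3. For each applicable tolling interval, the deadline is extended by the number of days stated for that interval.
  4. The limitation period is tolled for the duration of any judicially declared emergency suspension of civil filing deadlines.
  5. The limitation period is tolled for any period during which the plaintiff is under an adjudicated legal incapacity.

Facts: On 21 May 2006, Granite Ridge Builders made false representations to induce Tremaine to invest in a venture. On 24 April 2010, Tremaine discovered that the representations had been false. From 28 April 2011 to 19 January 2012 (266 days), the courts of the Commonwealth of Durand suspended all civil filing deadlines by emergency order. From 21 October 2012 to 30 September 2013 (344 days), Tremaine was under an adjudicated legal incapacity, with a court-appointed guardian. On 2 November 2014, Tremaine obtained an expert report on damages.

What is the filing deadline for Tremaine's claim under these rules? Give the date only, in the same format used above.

25 December 2014

Taking the later of the act (21 May 2006) and discovery (24 April 2010), the claim accrued on 24 April 2010.
3 years from 24 April 2010 is 24 April 2013.
The emergency suspension of filing deadlines from 28 April 2011 to 19 January 2012 tolled the period for 266 days, extending the deadline to 15 January 2014.
Because the plaintiff's legal incapacity ran from 21 October 2012 to 30 September 2013, the deadline is extended by 344 days to 25 December 2014.
Nothing else in the chronology tolls or restarts the period.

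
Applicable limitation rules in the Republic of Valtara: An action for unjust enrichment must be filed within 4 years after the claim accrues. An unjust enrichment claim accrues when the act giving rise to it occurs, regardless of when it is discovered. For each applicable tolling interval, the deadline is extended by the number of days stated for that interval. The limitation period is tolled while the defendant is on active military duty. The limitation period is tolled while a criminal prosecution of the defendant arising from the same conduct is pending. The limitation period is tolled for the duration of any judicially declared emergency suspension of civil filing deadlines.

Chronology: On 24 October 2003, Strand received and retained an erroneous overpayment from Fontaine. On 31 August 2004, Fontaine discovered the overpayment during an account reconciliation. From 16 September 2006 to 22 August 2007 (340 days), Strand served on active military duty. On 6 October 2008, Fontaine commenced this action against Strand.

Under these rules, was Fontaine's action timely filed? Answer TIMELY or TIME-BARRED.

TIME-BARRED

Accrual is governed by the date of the act, so the period began to run on 24 October 2003; the later discovery on 31 August 2004 is irrelevant under the stated rule.
Adding the 4 years base period to 24 October 2003 gives a deadline of 24 October 2007, before any tolling.
The period was tolled for 340 days by the defendant's active military service (16 September 2006 to 22 August 2007), pushing the deadline to 28 September 2008.
Fontaine filed on 6 October 2008, after the 28 September 2008 deadline, so the action is time-barred.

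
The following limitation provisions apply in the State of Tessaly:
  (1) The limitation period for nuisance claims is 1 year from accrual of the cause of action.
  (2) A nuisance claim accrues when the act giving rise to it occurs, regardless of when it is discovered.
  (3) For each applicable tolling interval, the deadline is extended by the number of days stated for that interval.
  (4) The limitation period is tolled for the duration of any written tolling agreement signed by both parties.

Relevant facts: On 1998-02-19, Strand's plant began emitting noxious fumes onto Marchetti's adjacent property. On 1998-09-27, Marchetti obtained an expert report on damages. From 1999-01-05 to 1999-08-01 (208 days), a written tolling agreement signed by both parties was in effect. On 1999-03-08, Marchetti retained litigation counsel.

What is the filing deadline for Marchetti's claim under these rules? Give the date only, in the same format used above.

The claim accrued on 1998-02-19, when the wrongful act occurred.
Adding the 1 year base period to 1998-02-19 gives a deadline of 1999-02-19, before any tolling.
The period was tolled for 208 days by the written tolling agreement (1999-01-05 to 1999-08-01), pushing the deadline to 1999-09-15.
Nothing else in the chronology tolls or restarts the period.

1999-09-15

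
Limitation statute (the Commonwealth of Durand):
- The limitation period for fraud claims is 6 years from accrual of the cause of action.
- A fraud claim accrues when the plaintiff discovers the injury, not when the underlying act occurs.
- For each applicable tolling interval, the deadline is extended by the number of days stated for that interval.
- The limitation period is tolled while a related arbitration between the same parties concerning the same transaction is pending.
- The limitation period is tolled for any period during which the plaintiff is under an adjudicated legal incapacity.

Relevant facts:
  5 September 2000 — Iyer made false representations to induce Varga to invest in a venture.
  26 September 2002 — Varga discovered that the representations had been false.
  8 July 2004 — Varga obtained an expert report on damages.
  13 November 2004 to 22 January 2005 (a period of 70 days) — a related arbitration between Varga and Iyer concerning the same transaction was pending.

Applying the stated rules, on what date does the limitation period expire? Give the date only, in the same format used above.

The claim did not accrue until Varga discovered the injury on 26 September 2002; the 5 September 2000 act date does not start the clock under the stated rule.
6 years from 26 September 2002 is 26 September 2008.
The period was tolled for 70 days by the pending related arbitration (13 November 2004 to 22 January 2005), pushing the deadline to 5 December 2008.
The other events in the timeline have no effect on the limitation period under the stated rules.

5 December 2008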